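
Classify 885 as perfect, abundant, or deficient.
deficient

Proper divisors of 885: sum = 1 + 3 + 5 + 15 + 59 + 177 + 295 = 555
Since 555 < 885, 885 is deficient.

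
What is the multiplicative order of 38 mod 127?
21

127 is prime, so ord(38) divides φ(127) = 126.
Divisors of 126: 1, 2, 3, 6, 7, 9, 14, 18, 21, 42, 63, 126.
Repeated squaring: 38^1 ≡ 38, 38^2 ≡ 47, 38^4 ≡ 50, 38^8 ≡ 87, 38^16 ≡ 76, 38^32 ≡ 61, 38^64 ≡ 38 (mod 127).
Test 38^d mod 127 for each divisor d in increasing order:
38^1 ≡ 38
38^2 ≡ 47
38^3 = 38^2·38^1 ≡ 8
38^6 = 38^4·38^2 ≡ 64
38^7 = 38^4·38^2·38^1 ≡ 19
38^9 = 38^8·38^1 ≡ 4
38^14 = 38^8·38^4·38^2 ≡ 107
38^18 = 38^16·38^2 ≡ 16
38^21 = 38^16·38^4·38^1 ≡ 1  ← first divisor giving 1
The order is 21.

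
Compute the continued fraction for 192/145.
[1; 3, 11, 1, 3]

Euclidean algorithm steps:
192 = 1 × 145 + 47
145 = 3 × 47 + 4
47 = 11 × 4 + 3
4 = 1 × 3 + 1
3 = 3 × 1 + 0
Continued fraction: [1; 3, 11, 1, 3]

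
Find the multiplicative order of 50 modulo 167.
83

167 is prime, so ord(50) divides φ(167) = 166.
Divisors of 166: 1, 2, 83, 166.
Repeated squaring: 50^1 ≡ 50, 50^2 ≡ 162, 50^4 ≡ 25, 50^8 ≡ 124, 50^16 ≡ 12, 50^32 ≡ 144, 50^64 ≡ 28, 50^128 ≡ 116 (mod 167).
Test 50^d mod 167 for each divisor d in increasing order:
50^1 ≡ 50
50^2 ≡ 162
50^83 = 50^64·50^16·50^2·50^1 ≡ 1  ← first divisor giving 1
The order is 83.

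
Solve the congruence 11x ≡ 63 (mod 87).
x ≡ 69 (mod 87)

gcd(11, 87) = 1, which divides 63, so solutions exist.
Find 11^(-1) mod 87 by the extended Euclidean algorithm:
87 = 7 × 11 + 10  ⟹  10 = (1)·87 + (-7)·11
11 = 1 × 10 + 1  ⟹  1 = (-1)·87 + (8)·11
So (8)·11 ≡ 1 (mod 87), i.e. 11^(-1) ≡ 8 (mod 87).
x ≡ 8 × 63 = 504 ≡ 69 (mod 87).
Check: 11 × 69 = 759 ≡ 63 (mod 87).
Unique solution: x ≡ 69 (mod 87)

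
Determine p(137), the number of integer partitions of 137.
11097645016

p(n) counts ways to write n as a sum of positive integers (order ignored).
Euler's pentagonal recurrence: p(k) = p(k-1) + p(k-2) - p(k-5) - p(k-7) + p(k-12) + p(k-15) - ... (offsets j(3j∓1)/2, signs ++--, p(0)=1, p(<0)=0).
DP table for k = 0..136: p(0)=1, p(1)=1, p(2)=2, p(3)=3, p(4)=5, p(5)=7, p(6)=11, p(7)=15, p(8)=22, p(9)=30, p(10)=42, p(11)=56, p(12)=77, p(13)=101, p(14)=135, p(15)=176, p(16)=231, p(17)=297, p(18)=385, p(19)=490, p(20)=627, p(21)=792, p(22)=1002, p(23)=1255, p(24)=1575, p(25)=1958, p(26)=2436, p(27)=3010, p(28)=3718, p(29)=4565, p(30)=5604, p(31)=6842, p(32)=8349, p(33)=10143, p(34)=12310, p(35)=14883, p(36)=17977, p(37)=21637, p(38)=26015, p(39)=31185, p(40)=37338, p(41)=44583, p(42)=53174, p(43)=63261, p(44)=75175, p(45)=89134, p(46)=105558, p(47)=124754, p(48)=147273, p(49)=173525, p(50)=204226, p(51)=239943, p(52)=281589, p(53)=329931, p(54)=386155, p(55)=451276, p(56)=526823, p(57)=614154, p(58)=715220, p(59)=831820, p(60)=966467, p(61)=1121505, p(62)=1300156, p(63)=1505499, p(64)=1741630, p(65)=2012558, p(66)=2323520, p(67)=2679689, p(68)=3087735, p(69)=3554345, p(70)=4087968, p(71)=4697205, p(72)=5392783, p(73)=6185689, p(74)=7089500, p(75)=8118264, p(76)=9289091, p(77)=10619863, p(78)=12132164, p(79)=13848650, p(80)=15796476, p(81)=18004327, p(82)=20506255, p(83)=23338469, p(84)=26543660, p(85)=30167357, p(86)=34262962, p(87)=38887673, p(88)=44108109, p(89)=49995925, p(90)=56634173, p(91)=64112359, p(92)=72533807, p(93)=82010177, p(94)=92669720, p(95)=104651419, p(96)=118114304, p(97)=133230930, p(98)=150198136, p(99)=169229875, p(100)=190569292, p(101)=214481126, p(102)=241265379, p(103)=271248950, p(104)=304801365, p(105)=342325709, p(106)=384276336, p(107)=431149389, p(108)=483502844, p(109)=541946240, p(110)=607163746, p(111)=679903203, p(112)=761002156, p(113)=851376628, p(114)=952050665, p(115)=1064144451, p(116)=1188908248, p(117)=1327710076, p(118)=1482074143, p(119)=1653668665, p(120)=1844349560, p(121)=2056148051, p(122)=2291320912, p(123)=2552338241, p(124)=2841940500, p(125)=3163127352, p(126)=3519222692, p(127)=3913864295, p(128)=4351078600, p(129)=4835271870, p(130)=5371315400, p(131)=5964539504, p(132)=6620830889, p(133)=7346629512, p(134)=8149040695, p(135)=9035836076, p(136)=10015581680.
Final step: p(137) = p(136) + p(135) - p(132) - p(130) + p(125) + p(122) - p(115) - p(111) + p(102) + p(97) - p(86) - p(80) + p(67) + p(60) - p(45) - p(37) + p(20) + p(11)
= 10015581680 + 9035836076 - 6620830889 - 5371315400 + 3163127352 + 2291320912 - 1064144451 - 679903203 + 241265379 + 133230930 - 34262962 - 15796476 + 2679689 + 966467 - 89134 - 21637 + 627 + 56
= 11097645016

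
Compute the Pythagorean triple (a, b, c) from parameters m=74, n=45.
(3451, 6660, 7501)

Euclid's formula: a = m² - n², b = 2mn, c = m² + n²
m = 74, n = 45
a = 74² - 45² = 5476 - 2025 = 3451
b = 2 × 74 × 45 = 6660
c = 74² + 45² = 5476 + 2025 = 7501
Verification: 3451² + 6660² = 11909401 + 44355600 = 56265001 = 7501² ✓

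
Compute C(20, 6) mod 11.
7

Using Lucas' theorem:
Write n=20 and k=6 in base 11:
n in base 11: [1, 9]
k in base 11: [0, 6]
C(20,6) mod 11 = ∏ C(n_i, k_i) mod 11
Digit binomials (mod 11): C(1,0) = 1; C(9,6) = 84 ≡ 7
Product: 1 × 7 = 7 ≡ 7 (mod 11)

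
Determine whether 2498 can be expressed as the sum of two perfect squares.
17² + 47² (a=17, b=47)

Factorization: 2498 = 2 × 1249
By Fermat: n is sum of two squares iff every prime p ≡ 3 (mod 4) appears to even power.
All primes ≡ 3 (mod 4) appear to even power.
Search a = 0, 1, 2, … for 2498 - a² a perfect square: first hit at a = 17: 2498 - 289 = 2209 = 47².
2498 = 17² + 47² = 289 + 2209 ✓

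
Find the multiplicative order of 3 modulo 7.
6

7 is prime, so ord(3) divides φ(7) = 6.
Divisors of 6: 1, 2, 3, 6.
Repeated squaring: 3^1 ≡ 3, 3^2 ≡ 2, 3^4 ≡ 4 (mod 7).
Test 3^d mod 7 for each divisor d in increasing order:
3^1 ≡ 3
3^2 ≡ 2
3^3 = 3^2·3^1 ≡ 6
3^6 = 3^4·3^2 ≡ 1  ← first divisor giving 1
The order is 6.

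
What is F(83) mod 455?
352

Matrix identity: Q^n = [[F_(n+1), F_n], [F_n, F_(n-1)]] with Q = [[1,1],[1,0]].
n = 83 = 1010011₂. Square-and-multiply, entries mod 455:
Q^1 = [[1,1],[1,0]]
Q^2 = (Q^1)² = [[2,1],[1,1]]
Q^5 = (Q^2)²·Q = [[8,5],[5,3]]
Q^10 = (Q^5)² = [[89,55],[55,34]]
Q^20 = (Q^10)² = [[26,395],[395,86]]
Q^41 = (Q^20)²·Q = [[286,181],[181,105]]
Q^83 = (Q^41)²·Q = [[143,352],[352,246]]
F_83 mod 455 = Q^83[0][1] = 352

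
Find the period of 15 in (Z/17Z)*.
8

17 is prime, so ord(15) divides φ(17) = 16.
Divisors of 16: 1, 2, 4, 8, 16.
Repeated squaring: 15^1 ≡ 15, 15^2 ≡ 4, 15^4 ≡ 16, 15^8 ≡ 1, 15^16 ≡ 1 (mod 17).
Test 15^d mod 17 for each divisor d in increasing order:
15^1 ≡ 15
15^2 ≡ 4
15^4 ≡ 16
15^8 ≡ 1  ← first divisor giving 1
The order is 8.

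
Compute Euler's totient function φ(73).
72

73 = 73
φ(n) = n × ∏(1 - 1/p) for each prime p dividing n
φ(73) = 73 × (1 - 1/73) = 72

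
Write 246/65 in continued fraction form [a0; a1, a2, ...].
[3; 1, 3, 1, 1, 1, 4]

Euclidean algorithm steps:
246 = 3 × 65 + 51
65 = 1 × 51 + 14
51 = 3 × 14 + 9
14 = 1 × 9 + 5
9 = 1 × 5 + 4
5 = 1 × 4 + 1
4 = 4 × 1 + 0
Continued fraction: [3; 1, 3, 1, 1, 1, 4]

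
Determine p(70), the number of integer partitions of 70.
4087968

p(n) counts ways to write n as a sum of positive integers (order ignored).
Euler's pentagonal recurrence: p(k) = p(k-1) + p(k-2) - p(k-5) - p(k-7) + p(k-12) + p(k-15) - ... (offsets j(3j∓1)/2, signs ++--, p(0)=1, p(<0)=0).
DP table for k = 0..69: p(0)=1, p(1)=1, p(2)=2, p(3)=3, p(4)=5, p(5)=7, p(6)=11, p(7)=15, p(8)=22, p(9)=30, p(10)=42, p(11)=56, p(12)=77, p(13)=101, p(14)=135, p(15)=176, p(16)=231, p(17)=297, p(18)=385, p(19)=490, p(20)=627, p(21)=792, p(22)=1002, p(23)=1255, p(24)=1575, p(25)=1958, p(26)=2436, p(27)=3010, p(28)=3718, p(29)=4565, p(30)=5604, p(31)=6842, p(32)=8349, p(33)=10143, p(34)=12310, p(35)=14883, p(36)=17977, p(37)=21637, p(38)=26015, p(39)=31185, p(40)=37338, p(41)=44583, p(42)=53174, p(43)=63261, p(44)=75175, p(45)=89134, p(46)=105558, p(47)=124754, p(48)=147273, p(49)=173525, p(50)=204226, p(51)=239943, p(52)=281589, p(53)=329931, p(54)=386155, p(55)=451276, p(56)=526823, p(57)=614154, p(58)=715220, p(59)=831820, p(60)=966467, p(61)=1121505, p(62)=1300156, p(63)=1505499, p(64)=1741630, p(65)=2012558, p(66)=2323520, p(67)=2679689, p(68)=3087735, p(69)=3554345.
Final step: p(70) = p(69) + p(68) - p(65) - p(63) + p(58) + p(55) - p(48) - p(44) + p(35) + p(30) - p(19) - p(13) + p(0)
= 3554345 + 3087735 - 2012558 - 1505499 + 715220 + 451276 - 147273 - 75175 + 14883 + 5604 - 490 - 101 + 1
= 4087968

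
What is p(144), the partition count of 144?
22540654445

p(n) counts ways to write n as a sum of positive integers (order ignored).
Euler's pentagonal recurrence: p(k) = p(k-1) + p(k-2) - p(k-5) - p(k-7) + p(k-12) + p(k-15) - ... (offsets j(3j∓1)/2, signs ++--, p(0)=1, p(<0)=0).
DP table for k = 0..143: p(0)=1, p(1)=1, p(2)=2, p(3)=3, p(4)=5, p(5)=7, p(6)=11, p(7)=15, p(8)=22, p(9)=30, p(10)=42, p(11)=56, p(12)=77, p(13)=101, p(14)=135, p(15)=176, p(16)=231, p(17)=297, p(18)=385, p(19)=490, p(20)=627, p(21)=792, p(22)=1002, p(23)=1255, p(24)=1575, p(25)=1958, p(26)=2436, p(27)=3010, p(28)=3718, p(29)=4565, p(30)=5604, p(31)=6842, p(32)=8349, p(33)=10143, p(34)=12310, p(35)=14883, p(36)=17977, p(37)=21637, p(38)=26015, p(39)=31185, p(40)=37338, p(41)=44583, p(42)=53174, p(43)=63261, p(44)=75175, p(45)=89134, p(46)=105558, p(47)=124754, p(48)=147273, p(49)=173525, p(50)=204226, p(51)=239943, p(52)=281589, p(53)=329931, p(54)=386155, p(55)=451276, p(56)=526823, p(57)=614154, p(58)=715220, p(59)=831820, p(60)=966467, p(61)=1121505, p(62)=1300156, p(63)=1505499, p(64)=1741630, p(65)=2012558, p(66)=2323520, p(67)=2679689, p(68)=3087735, p(69)=3554345, p(70)=4087968, p(71)=4697205, p(72)=5392783, p(73)=6185689, p(74)=7089500, p(75)=8118264, p(76)=9289091, p(77)=10619863, p(78)=12132164, p(79)=13848650, p(80)=15796476, p(81)=18004327, p(82)=20506255, p(83)=23338469, p(84)=26543660, p(85)=30167357, p(86)=34262962, p(87)=38887673, p(88)=44108109, p(89)=49995925, p(90)=56634173, p(91)=64112359, p(92)=72533807, p(93)=82010177, p(94)=92669720, p(95)=104651419, p(96)=118114304, p(97)=133230930, p(98)=150198136, p(99)=169229875, p(100)=190569292, p(101)=214481126, p(102)=241265379, p(103)=271248950, p(104)=304801365, p(105)=342325709, p(106)=384276336, p(107)=431149389, p(108)=483502844, p(109)=541946240, p(110)=607163746, p(111)=679903203, p(112)=761002156, p(113)=851376628, p(114)=952050665, p(115)=1064144451, p(116)=1188908248, p(117)=1327710076, p(118)=1482074143, p(119)=1653668665, p(120)=1844349560, p(121)=2056148051, p(122)=2291320912, p(123)=2552338241, p(124)=2841940500, p(125)=3163127352, p(126)=3519222692, p(127)=3913864295, p(128)=4351078600, p(129)=4835271870, p(130)=5371315400, p(131)=5964539504, p(132)=6620830889, p(133)=7346629512, p(134)=8149040695, p(135)=9035836076, p(136)=10015581680, p(137)=11097645016, p(138)=12292341831, p(139)=13610949895, p(140)=15065878135, p(141)=16670689208, p(142)=18440293320, p(143)=20390982757.
Final step: p(144) = p(143) + p(142) - p(139) - p(137) + p(132) + p(129) - p(122) - p(118) + p(109) + p(104) - p(93) - p(87) + p(74) + p(67) - p(52) - p(44) + p(27) + p(18)
= 20390982757 + 18440293320 - 13610949895 - 11097645016 + 6620830889 + 4835271870 - 2291320912 - 1482074143 + 541946240 + 304801365 - 82010177 - 38887673 + 7089500 + 2679689 - 281589 - 75175 + 3010 + 385
= 22540654445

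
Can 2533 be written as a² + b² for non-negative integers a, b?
18² + 47² (a=18, b=47)

Factorization: 2533 = 17 × 149
By Fermat: n is sum of two squares iff every prime p ≡ 3 (mod 4) appears to even power.
All primes ≡ 3 (mod 4) appear to even power.
Search a = 0, 1, 2, … for 2533 - a² a perfect square: first hit at a = 18: 2533 - 324 = 2209 = 47².
2533 = 18² + 47² = 324 + 2209 ✓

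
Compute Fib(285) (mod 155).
145

Matrix identity: Q^n = [[F_(n+1), F_n], [F_n, F_(n-1)]] with Q = [[1,1],[1,0]].
n = 285 = 100011101₂. Square-and-multiply, entries mod 155:
Q^1 = [[1,1],[1,0]]
Q^2 = (Q^1)² = [[2,1],[1,1]]
Q^4 = (Q^2)² = [[5,3],[3,2]]
Q^8 = (Q^4)² = [[34,21],[21,13]]
Q^17 = (Q^8)²·Q = [[104,47],[47,57]]
Q^35 = (Q^17)²·Q = [[132,5],[5,127]]
Q^71 = (Q^35)²·Q = [[144,89],[89,55]]
Q^142 = (Q^71)² = [[137,41],[41,96]]
Q^285 = (Q^142)²·Q = [[88,145],[145,98]]
F_285 mod 155 = Q^285[0][1] = 145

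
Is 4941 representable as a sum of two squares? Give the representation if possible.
45² + 54² (a=45, b=54)

Factorization: 4941 = 3^4 × 61
By Fermat: n is sum of two squares iff every prime p ≡ 3 (mod 4) appears to even power.
All primes ≡ 3 (mod 4) appear to even power.
Search a = 0, 1, 2, … for 4941 - a² a perfect square: first hit at a = 45: 4941 - 2025 = 2916 = 54².
4941 = 45² + 54² = 2025 + 2916 ✓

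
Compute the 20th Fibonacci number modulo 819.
213

Matrix identity: Q^n = [[F_(n+1), F_n], [F_n, F_(n-1)]] with Q = [[1,1],[1,0]].
n = 20 = 10100₂. Square-and-multiply, entries mod 819:
Q^1 = [[1,1],[1,0]]
Q^2 = (Q^1)² = [[2,1],[1,1]]
Q^5 = (Q^2)²·Q = [[8,5],[5,3]]
Q^10 = (Q^5)² = [[89,55],[55,34]]
Q^20 = (Q^10)² = [[299,213],[213,86]]
F_20 mod 819 = Q^20[0][1] = 213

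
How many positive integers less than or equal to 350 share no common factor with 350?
120

350 = 2 × 5^2 × 7
φ(n) = n × ∏(1 - 1/p) for each prime p dividing n
φ(350) = 350 × (1 - 1/2) × (1 - 1/5) × (1 - 1/7) = 120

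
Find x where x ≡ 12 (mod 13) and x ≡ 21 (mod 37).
428

Using Chinese Remainder Theorem:
M = 13 × 37 = 481
M1 = 37, M2 = 13
y1 = 37^(-1) mod 13 = 6
y2 = 13^(-1) mod 37 = 20
x = (12×37×6 + 21×13×20) mod 481 = 428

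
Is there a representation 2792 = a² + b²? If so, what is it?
26² + 46² (a=26, b=46)

Factorization: 2792 = 2^3 × 349
By Fermat: n is sum of two squares iff every prime p ≡ 3 (mod 4) appears to even power.
All primes ≡ 3 (mod 4) appear to even power.
Search a = 0, 1, 2, … for 2792 - a² a perfect square: first hit at a = 26: 2792 - 676 = 2116 = 46².
2792 = 26² + 46² = 676 + 2116 ✓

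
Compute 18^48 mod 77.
64

Repeated squaring. Binary of 48 = 110000.
18^1 ≡ 18 (mod 77); 18^2 ≡ 16 (mod 77); 18^4 ≡ 25 (mod 77); 18^8 ≡ 9 (mod 77); 18^16 ≡ 4 (mod 77); 18^32 ≡ 16 (mod 77)
18^48 = 18^16 × 18^32 ≡ 64 (mod 77)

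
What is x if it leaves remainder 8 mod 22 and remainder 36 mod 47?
976

Using Chinese Remainder Theorem:
M = 22 × 47 = 1034
M1 = 47, M2 = 22
y1 = 47^(-1) mod 22 = 15
y2 = 22^(-1) mod 47 = 15
x = (8×47×15 + 36×22×15) mod 1034 = 976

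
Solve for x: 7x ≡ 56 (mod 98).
x ≡ 8 (mod 14)

gcd(7, 98) = 7, which divides 56, so solutions exist.
Divide through by 7: x ≡ 8 (mod 14).
The coefficient of x is now 1, so x ≡ 8 (mod 14).
Check: 7 × 8 = 56 ≡ 56 (mod 98).
x ≡ 8 (mod 14), giving 7 solutions mod 98.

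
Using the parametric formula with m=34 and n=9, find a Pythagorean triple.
(1075, 612, 1237)

Euclid's formula: a = m² - n², b = 2mn, c = m² + n²
m = 34, n = 9
a = 34² - 9² = 1156 - 81 = 1075
b = 2 × 34 × 9 = 612
c = 34² + 9² = 1156 + 81 = 1237
Verification: 1075² + 612² = 1155625 + 374544 = 1530169 = 1237² ✓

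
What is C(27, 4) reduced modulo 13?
0

Using Lucas' theorem:
Write n=27 and k=4 in base 13:
n in base 13: [2, 1]
k in base 13: [0, 4]
C(27,4) mod 13 = ∏ C(n_i, k_i) mod 13
Digit binomials (mod 13): C(2,0) = 1; C(1,4) = 0 (k_i > n_i)
Product: 1 × 0 = 0 ≡ 0 (mod 13)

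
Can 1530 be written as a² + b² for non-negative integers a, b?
3² + 39² (a=3, b=39)

Factorization: 1530 = 2 × 3^2 × 5 × 17
By Fermat: n is sum of two squares iff every prime p ≡ 3 (mod 4) appears to even power.
All primes ≡ 3 (mod 4) appear to even power.
Search a = 0, 1, 2, … for 1530 - a² a perfect square: first hit at a = 3: 1530 - 9 = 1521 = 39².
1530 = 3² + 39² = 9 + 1521 ✓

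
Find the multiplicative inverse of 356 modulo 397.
213

gcd(356, 397) = 1, so the inverse exists.
Extended Euclidean algorithm on (397, 356):
397 = 1 × 356 + 41  ⟹  41 = (1)·397 + (-1)·356
356 = 8 × 41 + 28  ⟹  28 = (-8)·397 + (9)·356
41 = 1 × 28 + 13  ⟹  13 = (9)·397 + (-10)·356
28 = 2 × 13 + 2  ⟹  2 = (-26)·397 + (29)·356
13 = 6 × 2 + 1  ⟹  1 = (165)·397 + (-184)·356
So (-184)·356 ≡ 1 (mod 397), i.e. 356^(-1) ≡ -184 ≡ 213 (mod 397).
Check: 356 × 213 = 75828 ≡ 1 (mod 397)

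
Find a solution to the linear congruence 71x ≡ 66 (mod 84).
x ≡ 66 (mod 84)

gcd(71, 84) = 1, which divides 66, so solutions exist.
Find 71^(-1) mod 84 by the extended Euclidean algorithm:
84 = 1 × 71 + 13  ⟹  13 = (1)·84 + (-1)·71
71 = 5 × 13 + 6  ⟹  6 = (-5)·84 + (6)·71
13 = 2 × 6 + 1  ⟹  1 = (11)·84 + (-13)·71
So (-13)·71 ≡ 1 (mod 84), i.e. 71^(-1) ≡ -13 ≡ 71 (mod 84).
x ≡ 71 × 66 = 4686 ≡ 66 (mod 84).
Check: 71 × 66 = 4686 ≡ 66 (mod 84).
Unique solution: x ≡ 66 (mod 84)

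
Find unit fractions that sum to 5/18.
1/4 + 1/36

Greedy algorithm:
5/18: ceiling(18/5) = 4, use 1/4
1/36: ceiling(36/1) = 36, use 1/36
Result: 5/18 = 1/4 + 1/36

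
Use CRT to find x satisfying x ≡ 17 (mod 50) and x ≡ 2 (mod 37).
1667

Using Chinese Remainder Theorem:
M = 50 × 37 = 1850
M1 = 37, M2 = 50
y1 = 37^(-1) mod 50 = 23
y2 = 50^(-1) mod 37 = 20
x = (17×37×23 + 2×50×20) mod 1850 = 1667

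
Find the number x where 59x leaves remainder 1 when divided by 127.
28

gcd(59, 127) = 1, so the inverse exists.
Extended Euclidean algorithm on (127, 59):
127 = 2 × 59 + 9  ⟹  9 = (1)·127 + (-2)·59
59 = 6 × 9 + 5  ⟹  5 = (-6)·127 + (13)·59
9 = 1 × 5 + 4  ⟹  4 = (7)·127 + (-15)·59
5 = 1 × 4 + 1  ⟹  1 = (-13)·127 + (28)·59
So (28)·59 ≡ 1 (mod 127), i.e. 59^(-1) ≡ 28 (mod 127).
Check: 59 × 28 = 1652 ≡ 1 (mod 127)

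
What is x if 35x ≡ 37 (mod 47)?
x ≡ 40 (mod 47)

gcd(35, 47) = 1, which divides 37, so solutions exist.
Find 35^(-1) mod 47 by the extended Euclidean algorithm:
47 = 1 × 35 + 12  ⟹  12 = (1)·47 + (-1)·35
35 = 2 × 12 + 11  ⟹  11 = (-2)·47 + (3)·35
12 = 1 × 11 + 1  ⟹  1 = (3)·47 + (-4)·35
So (-4)·35 ≡ 1 (mod 47), i.e. 35^(-1) ≡ -4 ≡ 43 (mod 47).
x ≡ 43 × 37 = 1591 ≡ 40 (mod 47).
Check: 35 × 40 = 1400 ≡ 37 (mod 47).
Unique solution: x ≡ 40 (mod 47)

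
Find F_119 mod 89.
55

Matrix identity: Q^n = [[F_(n+1), F_n], [F_n, F_(n-1)]] with Q = [[1,1],[1,0]].
n = 119 = 1110111₂. Square-and-multiply, entries mod 89:
Q^1 = [[1,1],[1,0]]
Q^3 = (Q^1)²·Q = [[3,2],[2,1]]
Q^7 = (Q^3)²·Q = [[21,13],[13,8]]
Q^14 = (Q^7)² = [[76,21],[21,55]]
Q^29 = (Q^14)²·Q = [[68,76],[76,81]]
Q^59 = (Q^29)²·Q = [[8,76],[76,21]]
Q^119 = (Q^59)²·Q = [[34,55],[55,68]]
F_119 mod 89 = Q^119[0][1] = 55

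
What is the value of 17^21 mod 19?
11

Repeated squaring. Binary of 21 = 10101.
17^1 ≡ 17 (mod 19); 17^2 ≡ 4 (mod 19); 17^4 ≡ 16 (mod 19); 17^8 ≡ 9 (mod 19); 17^16 ≡ 5 (mod 19)
17^21 = 17^1 × 17^4 × 17^16 ≡ 11 (mod 19)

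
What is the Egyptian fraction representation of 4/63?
1/16 + 1/1008

Greedy algorithm:
4/63: ceiling(63/4) = 16, use 1/16
1/1008: ceiling(1008/1) = 1008, use 1/1008
Result: 4/63 = 1/16 + 1/1008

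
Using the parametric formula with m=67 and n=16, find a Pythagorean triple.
(4233, 2144, 4745)

Euclid's formula: a = m² - n², b = 2mn, c = m² + n²
m = 67, n = 16
a = 67² - 16² = 4489 - 256 = 4233
b = 2 × 67 × 16 = 2144
c = 67² + 16² = 4489 + 256 = 4745
Verification: 4233² + 2144² = 17918289 + 4596736 = 22515025 = 4745² ✓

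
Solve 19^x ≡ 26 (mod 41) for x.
33

Baby-step giant-step with step n = ⌈√41⌉ = 7.
Baby steps 19^j mod 41 (j:value) for j=0..6: 0:1, 1:19, 2:33, 3:12, 4:23, 5:27, 6:21.
Giant-step multiplier: 19^(-7) ≡ 19^(40-7) = 19^33 ≡ 26 (mod 41).
Giant steps γ_i = 26·26^i mod 41: γ_0=26, γ_1=20, γ_2=28, γ_3=31, γ_4=27 (in table at j=5).
x = i·n + j = 4·7 + 5 = 33.
Check: 19^33 ≡ 26 (mod 41).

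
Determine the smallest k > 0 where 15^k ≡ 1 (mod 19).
18

19 is prime, so ord(15) divides φ(19) = 18.
Divisors of 18: 1, 2, 3, 6, 9, 18.
Repeated squaring: 15^1 ≡ 15, 15^2 ≡ 16, 15^4 ≡ 9, 15^8 ≡ 5, 15^16 ≡ 6 (mod 19).
Test 15^d mod 19 for each divisor d in increasing order:
15^1 ≡ 15
15^2 ≡ 16
15^3 = 15^2·15^1 ≡ 12
15^6 = 15^4·15^2 ≡ 11
15^9 = 15^8·15^1 ≡ 18
15^18 = 15^16·15^2 ≡ 1  ← first divisor giving 1
The order is 18.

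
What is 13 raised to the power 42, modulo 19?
11

Repeated squaring. Binary of 42 = 101010.
13^1 ≡ 13 (mod 19); 13^2 ≡ 17 (mod 19); 13^4 ≡ 4 (mod 19); 13^8 ≡ 16 (mod 19); 13^16 ≡ 9 (mod 19); 13^32 ≡ 5 (mod 19)
13^42 = 13^2 × 13^8 × 13^32 ≡ 11 (mod 19)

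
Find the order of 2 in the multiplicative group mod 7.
3

7 is prime, so ord(2) divides φ(7) = 6.
Divisors of 6: 1, 2, 3, 6.
Repeated squaring: 2^1 ≡ 2, 2^2 ≡ 4, 2^4 ≡ 2 (mod 7).
Test 2^d mod 7 for each divisor d in increasing order:
2^1 ≡ 2
2^2 ≡ 4
2^3 = 2^2·2^1 ≡ 1  ← first divisor giving 1
The order is 3.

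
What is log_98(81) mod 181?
164

Baby-step giant-step with step n = ⌈√181⌉ = 14.
Baby steps 98^j mod 181 (j:value) for j=0..13: 0:1, 1:98, 2:11, 3:173, 4:121, 5:93, 6:64, 7:118, 8:161, 9:31, 10:142, 11:160, 12:114, 13:131.
Giant-step multiplier: 98^(-14) ≡ 98^(180-14) = 98^166 ≡ 167 (mod 181).
Giant steps γ_i = 81·167^i mod 181: γ_0=81, γ_1=133, γ_2=129, γ_3=4, γ_4=125, γ_5=60, γ_6=65, γ_7=176, γ_8=70, γ_9=106, γ_10=145, γ_11=142 (in table at j=10).
x = i·n + j = 11·14 + 10 = 164.
Check: 98^164 ≡ 81 (mod 181).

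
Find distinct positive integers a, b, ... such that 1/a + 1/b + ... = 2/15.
1/8 + 1/120

Greedy algorithm:
2/15: ceiling(15/2) = 8, use 1/8
1/120: ceiling(120/1) = 120, use 1/120
Result: 2/15 = 1/8 + 1/120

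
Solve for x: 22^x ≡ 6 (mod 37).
9

Baby-step giant-step with step n = ⌈√37⌉ = 7.
Baby steps 22^j mod 37 (j:value) for j=0..6: 0:1, 1:22, 2:3, 3:29, 4:9, 5:13, 6:27.
Giant-step multiplier: 22^(-7) ≡ 22^(36-7) = 22^29 ≡ 19 (mod 37).
Giant steps γ_i = 6·19^i mod 37: γ_0=6, γ_1=3 (in table at j=2).
x = i·n + j = 1·7 + 2 = 9.
Check: 22^9 ≡ 6 (mod 37).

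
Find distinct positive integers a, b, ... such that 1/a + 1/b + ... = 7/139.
1/20 + 1/2780

Greedy algorithm:
7/139: ceiling(139/7) = 20, use 1/20
1/2780: ceiling(2780/1) = 2780, use 1/2780
Result: 7/139 = 1/20 + 1/2780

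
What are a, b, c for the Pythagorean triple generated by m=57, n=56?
(113, 6384, 6385)

Euclid's formula: a = m² - n², b = 2mn, c = m² + n²
m = 57, n = 56
a = 57² - 56² = 3249 - 3136 = 113
b = 2 × 57 × 56 = 6384
c = 57² + 56² = 3249 + 3136 = 6385
Verification: 113² + 6384² = 12769 + 40755456 = 40768225 = 6385² ✓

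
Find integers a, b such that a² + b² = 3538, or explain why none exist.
17² + 57² (a=17, b=57)

Factorization: 3538 = 2 × 29 × 61
By Fermat: n is sum of two squares iff every prime p ≡ 3 (mod 4) appears to even power.
All primes ≡ 3 (mod 4) appear to even power.
Search a = 0, 1, 2, … for 3538 - a² a perfect square: first hit at a = 17: 3538 - 289 = 3249 = 57².
3538 = 17² + 57² = 289 + 3249 ✓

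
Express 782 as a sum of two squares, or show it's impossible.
Not possible

Factorization: 782 = 2 × 17 × 23
By Fermat: n is sum of two squares iff every prime p ≡ 3 (mod 4) appears to even power.
Prime(s) ≡ 3 (mod 4) with odd exponent: [(23, 1)]
Therefore 782 cannot be expressed as a² + b².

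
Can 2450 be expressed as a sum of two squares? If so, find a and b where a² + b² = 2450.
7² + 49² (a=7, b=49)

Factorization: 2450 = 2 × 5^2 × 7^2
By Fermat: n is sum of two squares iff every prime p ≡ 3 (mod 4) appears to even power.
All primes ≡ 3 (mod 4) appear to even power.
Search a = 0, 1, 2, … for 2450 - a² a perfect square: first hit at a = 7: 2450 - 49 = 2401 = 49².
2450 = 7² + 49² = 49 + 2401 ✓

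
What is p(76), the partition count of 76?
9289091

p(n) counts ways to write n as a sum of positive integers (order ignored).
Euler's pentagonal recurrence: p(k) = p(k-1) + p(k-2) - p(k-5) - p(k-7) + p(k-12) + p(k-15) - ... (offsets j(3j∓1)/2, signs ++--, p(0)=1, p(<0)=0).
DP table for k = 0..75: p(0)=1, p(1)=1, p(2)=2, p(3)=3, p(4)=5, p(5)=7, p(6)=11, p(7)=15, p(8)=22, p(9)=30, p(10)=42, p(11)=56, p(12)=77, p(13)=101, p(14)=135, p(15)=176, p(16)=231, p(17)=297, p(18)=385, p(19)=490, p(20)=627, p(21)=792, p(22)=1002, p(23)=1255, p(24)=1575, p(25)=1958, p(26)=2436, p(27)=3010, p(28)=3718, p(29)=4565, p(30)=5604, p(31)=6842, p(32)=8349, p(33)=10143, p(34)=12310, p(35)=14883, p(36)=17977, p(37)=21637, p(38)=26015, p(39)=31185, p(40)=37338, p(41)=44583, p(42)=53174, p(43)=63261, p(44)=75175, p(45)=89134, p(46)=105558, p(47)=124754, p(48)=147273, p(49)=173525, p(50)=204226, p(51)=239943, p(52)=281589, p(53)=329931, p(54)=386155, p(55)=451276, p(56)=526823, p(57)=614154, p(58)=715220, p(59)=831820, p(60)=966467, p(61)=1121505, p(62)=1300156, p(63)=1505499, p(64)=1741630, p(65)=2012558, p(66)=2323520, p(67)=2679689, p(68)=3087735, p(69)=3554345, p(70)=4087968, p(71)=4697205, p(72)=5392783, p(73)=6185689, p(74)=7089500, p(75)=8118264.
Final step: p(76) = p(75) + p(74) - p(71) - p(69) + p(64) + p(61) - p(54) - p(50) + p(41) + p(36) - p(25) - p(19) + p(6)
= 8118264 + 7089500 - 4697205 - 3554345 + 1741630 + 1121505 - 386155 - 204226 + 44583 + 17977 - 1958 - 490 + 11
= 9289091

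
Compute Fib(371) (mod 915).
89

Matrix identity: Q^n = [[F_(n+1), F_n], [F_n, F_(n-1)]] with Q = [[1,1],[1,0]].
n = 371 = 101110011₂. Square-and-multiply, entries mod 915:
Q^1 = [[1,1],[1,0]]
Q^2 = (Q^1)² = [[2,1],[1,1]]
Q^5 = (Q^2)²·Q = [[8,5],[5,3]]
Q^11 = (Q^5)²·Q = [[144,89],[89,55]]
Q^23 = (Q^11)²·Q = [[618,292],[292,326]]
Q^46 = (Q^23)² = [[538,233],[233,305]]
Q^92 = (Q^46)² = [[608,609],[609,914]]
Q^185 = (Q^92)²·Q = [[313,310],[310,3]]
Q^371 = (Q^185)²·Q = [[144,89],[89,55]]
F_371 mod 915 = Q^371[0][1] = 89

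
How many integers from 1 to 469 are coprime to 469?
396

469 = 7 × 67
φ(n) = n × ∏(1 - 1/p) for each prime p dividing n
φ(469) = 469 × (1 - 1/7) × (1 - 1/67) = 396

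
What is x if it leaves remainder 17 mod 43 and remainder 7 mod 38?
1565

Using Chinese Remainder Theorem:
M = 43 × 38 = 1634
M1 = 38, M2 = 43
y1 = 38^(-1) mod 43 = 17
y2 = 43^(-1) mod 38 = 23
x = (17×38×17 + 7×43×23) mod 1634 = 1565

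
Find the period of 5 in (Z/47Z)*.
46

47 is prime, so ord(5) divides φ(47) = 46.
Divisors of 46: 1, 2, 23, 46.
Repeated squaring: 5^1 ≡ 5, 5^2 ≡ 25, 5^4 ≡ 14, 5^8 ≡ 8, 5^16 ≡ 17, 5^32 ≡ 7 (mod 47).
Test 5^d mod 47 for each divisor d in increasing order:
5^1 ≡ 5
5^2 ≡ 25
5^23 = 5^16·5^4·5^2·5^1 ≡ 46
5^46 = 5^32·5^8·5^4·5^2 ≡ 1  ← first divisor giving 1
The order is 46.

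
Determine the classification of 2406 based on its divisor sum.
abundant

Proper divisors of 2406: sum = 1 + 2 + 3 + 6 + 401 + 802 + 1203 = 2418
Since 2418 > 2406, 2406 is abundant.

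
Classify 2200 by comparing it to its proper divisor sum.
abundant

Proper divisors of 2200: sum = 1 + 2 + 4 + 5 + 8 + 10 + 11 + 20 + ... + 275 + 440 + 550 + 1100 (23 divisors) = 3380
Since 3380 > 2200, 2200 is abundant.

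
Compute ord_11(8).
10

11 is prime, so ord(8) divides φ(11) = 10.
Divisors of 10: 1, 2, 5, 10.
Repeated squaring: 8^1 ≡ 8, 8^2 ≡ 9, 8^4 ≡ 4, 8^8 ≡ 5 (mod 11).
Test 8^d mod 11 for each divisor d in increasing order:
8^1 ≡ 8
8^2 ≡ 9
8^5 = 8^4·8^1 ≡ 10
8^10 = 8^8·8^2 ≡ 1  ← first divisor giving 1
The order is 10.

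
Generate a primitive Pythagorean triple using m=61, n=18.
(3397, 2196, 4045)

Euclid's formula: a = m² - n², b = 2mn, c = m² + n²
m = 61, n = 18
a = 61² - 18² = 3721 - 324 = 3397
b = 2 × 61 × 18 = 2196
c = 61² + 18² = 3721 + 324 = 4045
Verification: 3397² + 2196² = 11539609 + 4822416 = 16362025 = 4045² ✓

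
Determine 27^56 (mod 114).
45

Repeated squaring. Binary of 56 = 111000.
27^1 ≡ 27 (mod 114); 27^2 ≡ 45 (mod 114); 27^4 ≡ 87 (mod 114); 27^8 ≡ 45 (mod 114); 27^16 ≡ 87 (mod 114); 27^32 ≡ 45 (mod 114)
27^56 = 27^8 × 27^16 × 27^32 ≡ 45 (mod 114)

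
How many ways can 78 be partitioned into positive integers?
12132164

p(n) counts ways to write n as a sum of positive integers (order ignored).
Euler's pentagonal recurrence: p(k) = p(k-1) + p(k-2) - p(k-5) - p(k-7) + p(k-12) + p(k-15) - ... (offsets j(3j∓1)/2, signs ++--, p(0)=1, p(<0)=0).
DP table for k = 0..77: p(0)=1, p(1)=1, p(2)=2, p(3)=3, p(4)=5, p(5)=7, p(6)=11, p(7)=15, p(8)=22, p(9)=30, p(10)=42, p(11)=56, p(12)=77, p(13)=101, p(14)=135, p(15)=176, p(16)=231, p(17)=297, p(18)=385, p(19)=490, p(20)=627, p(21)=792, p(22)=1002, p(23)=1255, p(24)=1575, p(25)=1958, p(26)=2436, p(27)=3010, p(28)=3718, p(29)=4565, p(30)=5604, p(31)=6842, p(32)=8349, p(33)=10143, p(34)=12310, p(35)=14883, p(36)=17977, p(37)=21637, p(38)=26015, p(39)=31185, p(40)=37338, p(41)=44583, p(42)=53174, p(43)=63261, p(44)=75175, p(45)=89134, p(46)=105558, p(47)=124754, p(48)=147273, p(49)=173525, p(50)=204226, p(51)=239943, p(52)=281589, p(53)=329931, p(54)=386155, p(55)=451276, p(56)=526823, p(57)=614154, p(58)=715220, p(59)=831820, p(60)=966467, p(61)=1121505, p(62)=1300156, p(63)=1505499, p(64)=1741630, p(65)=2012558, p(66)=2323520, p(67)=2679689, p(68)=3087735, p(69)=3554345, p(70)=4087968, p(71)=4697205, p(72)=5392783, p(73)=6185689, p(74)=7089500, p(75)=8118264, p(76)=9289091, p(77)=10619863.
Final step: p(78) = p(77) + p(76) - p(73) - p(71) + p(66) + p(63) - p(56) - p(52) + p(43) + p(38) - p(27) - p(21) + p(8) + p(1)
= 10619863 + 9289091 - 6185689 - 4697205 + 2323520 + 1505499 - 526823 - 281589 + 63261 + 26015 - 3010 - 792 + 22 + 1
= 12132164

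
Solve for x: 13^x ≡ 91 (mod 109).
29

Baby-step giant-step with step n = ⌈√109⌉ = 11.
Baby steps 13^j mod 109 (j:value) for j=0..10: 0:1, 1:13, 2:60, 3:17, 4:3, 5:39, 6:71, 7:51, 8:9, 9:8, 10:104.
Giant-step multiplier: 13^(-11) ≡ 13^(108-11) = 13^97 ≡ 57 (mod 109).
Giant steps γ_i = 91·57^i mod 109: γ_0=91, γ_1=64, γ_2=51 (in table at j=7).
x = i·n + j = 2·11 + 7 = 29.
Check: 13^29 ≡ 91 (mod 109).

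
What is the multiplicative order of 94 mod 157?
156

157 is prime, so ord(94) divides φ(157) = 156.
Divisors of 156: 1, 2, 3, 4, 6, 12, 13, 26, 39, 52, 78, 156.
Repeated squaring: 94^1 ≡ 94, 94^2 ≡ 44, 94^4 ≡ 52, 94^8 ≡ 35, 94^16 ≡ 126, 94^32 ≡ 19, 94^64 ≡ 47, 94^128 ≡ 11 (mod 157).
Test 94^d mod 157 for each divisor d in increasing order:
94^1 ≡ 94
94^2 ≡ 44
94^3 = 94^2·94^1 ≡ 54
94^4 ≡ 52
94^6 = 94^4·94^2 ≡ 90
94^12 = 94^8·94^4 ≡ 93
94^13 = 94^8·94^4·94^1 ≡ 107
94^26 = 94^16·94^8·94^2 ≡ 145
94^39 = 94^32·94^4·94^2·94^1 ≡ 129
94^52 = 94^32·94^16·94^4 ≡ 144
94^78 = 94^64·94^8·94^4·94^2 ≡ 156
94^156 = 94^128·94^16·94^8·94^4 ≡ 1  ← first divisor giving 1
The order is 156.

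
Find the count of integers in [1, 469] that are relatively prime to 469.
396

469 = 7 × 67
φ(n) = n × ∏(1 - 1/p) for each prime p dividing n
φ(469) = 469 × (1 - 1/7) × (1 - 1/67) = 396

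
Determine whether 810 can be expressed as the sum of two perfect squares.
9² + 27² (a=9, b=27)

Factorization: 810 = 2 × 3^4 × 5
By Fermat: n is sum of two squares iff every prime p ≡ 3 (mod 4) appears to even power.
All primes ≡ 3 (mod 4) appear to even power.
Search a = 0, 1, 2, … for 810 - a² a perfect square: first hit at a = 9: 810 - 81 = 729 = 27².
810 = 9² + 27² = 81 + 729 ✓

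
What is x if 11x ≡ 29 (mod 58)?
x ≡ 29 (mod 58)

gcd(11, 58) = 1, which divides 29, so solutions exist.
Find 11^(-1) mod 58 by the extended Euclidean algorithm:
58 = 5 × 11 + 3  ⟹  3 = (1)·58 + (-5)·11
11 = 3 × 3 + 2  ⟹  2 = (-3)·58 + (16)·11
3 = 1 × 2 + 1  ⟹  1 = (4)·58 + (-21)·11
So (-21)·11 ≡ 1 (mod 58), i.e. 11^(-1) ≡ -21 ≡ 37 (mod 58).
x ≡ 37 × 29 = 1073 ≡ 29 (mod 58).
Check: 11 × 29 = 319 ≡ 29 (mod 58).
Unique solution: x ≡ 29 (mod 58)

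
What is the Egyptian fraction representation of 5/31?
1/7 + 1/55 + 1/3979 + 1/23744683 + 1/1127619917796295

Greedy algorithm:
5/31: ceiling(31/5) = 7, use 1/7
4/217: ceiling(217/4) = 55, use 1/55
3/11935: ceiling(11935/3) = 3979, use 1/3979
2/47489365: ceiling(47489365/2) = 23744683, use 1/23744683
1/1127619917796295: ceiling(1127619917796295/1) = 1127619917796295, use 1/1127619917796295
Result: 5/31 = 1/7 + 1/55 + 1/3979 + 1/23744683 + 1/1127619917796295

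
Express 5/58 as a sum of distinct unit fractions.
1/12 + 1/348

Greedy algorithm:
5/58: ceiling(58/5) = 12, use 1/12
1/348: ceiling(348/1) = 348, use 1/348
Result: 5/58 = 1/12 + 1/348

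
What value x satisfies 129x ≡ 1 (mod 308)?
117

gcd(129, 308) = 1, so the inverse exists.
Extended Euclidean algorithm on (308, 129):
308 = 2 × 129 + 50  ⟹  50 = (1)·308 + (-2)·129
129 = 2 × 50 + 29  ⟹  29 = (-2)·308 + (5)·129
50 = 1 × 29 + 21  ⟹  21 = (3)·308 + (-7)·129
29 = 1 × 21 + 8  ⟹  8 = (-5)·308 + (12)·129
21 = 2 × 8 + 5  ⟹  5 = (13)·308 + (-31)·129
8 = 1 × 5 + 3  ⟹  3 = (-18)·308 + (43)·129
5 = 1 × 3 + 2  ⟹  2 = (31)·308 + (-74)·129
3 = 1 × 2 + 1  ⟹  1 = (-49)·308 + (117)·129
So (117)·129 ≡ 1 (mod 308), i.e. 129^(-1) ≡ 117 (mod 308).
Check: 129 × 117 = 15093 ≡ 1 (mod 308)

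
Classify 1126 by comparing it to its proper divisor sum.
deficient

Proper divisors of 1126: sum = 1 + 2 + 563 = 566
Since 566 < 1126, 1126 is deficient.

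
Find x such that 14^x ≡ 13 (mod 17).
4

Baby-step giant-step with step n = ⌈√17⌉ = 5.
Baby steps 14^j mod 17 (j:value) for j=0..4: 0:1, 1:14, 2:9, 3:7, 4:13.
h = 13 is already in the table at j=4, so x = 4.
Check: 14^4 ≡ 13 (mod 17).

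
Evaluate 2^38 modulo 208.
160

Repeated squaring. Binary of 38 = 100110.
2^1 ≡ 2 (mod 208); 2^2 ≡ 4 (mod 208); 2^4 ≡ 16 (mod 208); 2^8 ≡ 48 (mod 208); 2^16 ≡ 16 (mod 208); 2^32 ≡ 48 (mod 208)
2^38 = 2^2 × 2^4 × 2^32 ≡ 160 (mod 208)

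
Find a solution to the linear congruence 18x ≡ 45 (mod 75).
x ≡ 15 (mod 25)

gcd(18, 75) = 3, which divides 45, so solutions exist.
Divide through by 3: 6x ≡ 15 (mod 25).
Find 6^(-1) mod 25 by the extended Euclidean algorithm:
25 = 4 × 6 + 1  ⟹  1 = (1)·25 + (-4)·6
So (-4)·6 ≡ 1 (mod 25), i.e. 6^(-1) ≡ -4 ≡ 21 (mod 25).
x ≡ 21 × 15 = 315 ≡ 15 (mod 25).
Check: 18 × 15 = 270 ≡ 45 (mod 75).
x ≡ 15 (mod 25), giving 3 solutions mod 75.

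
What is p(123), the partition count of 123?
2552338241

p(n) counts ways to write n as a sum of positive integers (order ignored).
Euler's pentagonal recurrence: p(k) = p(k-1) + p(k-2) - p(k-5) - p(k-7) + p(k-12) + p(k-15) - ... (offsets j(3j∓1)/2, signs ++--, p(0)=1, p(<0)=0).
DP table for k = 0..122: p(0)=1, p(1)=1, p(2)=2, p(3)=3, p(4)=5, p(5)=7, p(6)=11, p(7)=15, p(8)=22, p(9)=30, p(10)=42, p(11)=56, p(12)=77, p(13)=101, p(14)=135, p(15)=176, p(16)=231, p(17)=297, p(18)=385, p(19)=490, p(20)=627, p(21)=792, p(22)=1002, p(23)=1255, p(24)=1575, p(25)=1958, p(26)=2436, p(27)=3010, p(28)=3718, p(29)=4565, p(30)=5604, p(31)=6842, p(32)=8349, p(33)=10143, p(34)=12310, p(35)=14883, p(36)=17977, p(37)=21637, p(38)=26015, p(39)=31185, p(40)=37338, p(41)=44583, p(42)=53174, p(43)=63261, p(44)=75175, p(45)=89134, p(46)=105558, p(47)=124754, p(48)=147273, p(49)=173525, p(50)=204226, p(51)=239943, p(52)=281589, p(53)=329931, p(54)=386155, p(55)=451276, p(56)=526823, p(57)=614154, p(58)=715220, p(59)=831820, p(60)=966467, p(61)=1121505, p(62)=1300156, p(63)=1505499, p(64)=1741630, p(65)=2012558, p(66)=2323520, p(67)=2679689, p(68)=3087735, p(69)=3554345, p(70)=4087968, p(71)=4697205, p(72)=5392783, p(73)=6185689, p(74)=7089500, p(75)=8118264, p(76)=9289091, p(77)=10619863, p(78)=12132164, p(79)=13848650, p(80)=15796476, p(81)=18004327, p(82)=20506255, p(83)=23338469, p(84)=26543660, p(85)=30167357, p(86)=34262962, p(87)=38887673, p(88)=44108109, p(89)=49995925, p(90)=56634173, p(91)=64112359, p(92)=72533807, p(93)=82010177, p(94)=92669720, p(95)=104651419, p(96)=118114304, p(97)=133230930, p(98)=150198136, p(99)=169229875, p(100)=190569292, p(101)=214481126, p(102)=241265379, p(103)=271248950, p(104)=304801365, p(105)=342325709, p(106)=384276336, p(107)=431149389, p(108)=483502844, p(109)=541946240, p(110)=607163746, p(111)=679903203, p(112)=761002156, p(113)=851376628, p(114)=952050665, p(115)=1064144451, p(116)=1188908248, p(117)=1327710076, p(118)=1482074143, p(119)=1653668665, p(120)=1844349560, p(121)=2056148051, p(122)=2291320912.
Final step: p(123) = p(122) + p(121) - p(118) - p(116) + p(111) + p(108) - p(101) - p(97) + p(88) + p(83) - p(72) - p(66) + p(53) + p(46) - p(31) - p(23) + p(6)
= 2291320912 + 2056148051 - 1482074143 - 1188908248 + 679903203 + 483502844 - 214481126 - 133230930 + 44108109 + 23338469 - 5392783 - 2323520 + 329931 + 105558 - 6842 - 1255 + 11
= 2552338241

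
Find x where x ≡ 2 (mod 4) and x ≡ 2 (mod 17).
2

Using Chinese Remainder Theorem:
M = 4 × 17 = 68
M1 = 17, M2 = 4
y1 = 17^(-1) mod 4 = 1
y2 = 4^(-1) mod 17 = 13
x = (2×17×1 + 2×4×13) mod 68 = 2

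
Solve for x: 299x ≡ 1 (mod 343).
304

gcd(299, 343) = 1, so the inverse exists.
Extended Euclidean algorithm on (343, 299):
343 = 1 × 299 + 44  ⟹  44 = (1)·343 + (-1)·299
299 = 6 × 44 + 35  ⟹  35 = (-6)·343 + (7)·299
44 = 1 × 35 + 9  ⟹  9 = (7)·343 + (-8)·299
35 = 3 × 9 + 8  ⟹  8 = (-27)·343 + (31)·299
9 = 1 × 8 + 1  ⟹  1 = (34)·343 + (-39)·299
So (-39)·299 ≡ 1 (mod 343), i.e. 299^(-1) ≡ -39 ≡ 304 (mod 343).
Check: 299 × 304 = 90896 ≡ 1 (mod 343)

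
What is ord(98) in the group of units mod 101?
100

101 is prime, so ord(98) divides φ(101) = 100.
Divisors of 100: 1, 2, 4, 5, 10, 20, 25, 50, 100.
Repeated squaring: 98^1 ≡ 98, 98^2 ≡ 9, 98^4 ≡ 81, 98^8 ≡ 97, 98^16 ≡ 16, 98^32 ≡ 54, 98^64 ≡ 88 (mod 101).
Test 98^d mod 101 for each divisor d in increasing order:
98^1 ≡ 98
98^2 ≡ 9
98^4 ≡ 81
98^5 = 98^4·98^1 ≡ 60
98^10 = 98^8·98^2 ≡ 65
98^20 = 98^16·98^4 ≡ 84
98^25 = 98^16·98^8·98^1 ≡ 91
98^50 = 98^32·98^16·98^2 ≡ 100
98^100 = 98^64·98^32·98^4 ≡ 1  ← first divisor giving 1
The order is 100.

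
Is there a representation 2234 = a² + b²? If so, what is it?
5² + 47² (a=5, b=47)

Factorization: 2234 = 2 × 1117
By Fermat: n is sum of two squares iff every prime p ≡ 3 (mod 4) appears to even power.
All primes ≡ 3 (mod 4) appear to even power.
Search a = 0, 1, 2, … for 2234 - a² a perfect square: first hit at a = 5: 2234 - 25 = 2209 = 47².
2234 = 5² + 47² = 25 + 2209 ✓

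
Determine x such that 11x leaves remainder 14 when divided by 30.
x ≡ 4 (mod 30)

gcd(11, 30) = 1, which divides 14, so solutions exist.
Find 11^(-1) mod 30 by the extended Euclidean algorithm:
30 = 2 × 11 + 8  ⟹  8 = (1)·30 + (-2)·11
11 = 1 × 8 + 3  ⟹  3 = (-1)·30 + (3)·11
8 = 2 × 3 + 2  ⟹  2 = (3)·30 + (-8)·11
3 = 1 × 2 + 1  ⟹  1 = (-4)·30 + (11)·11
So (11)·11 ≡ 1 (mod 30), i.e. 11^(-1) ≡ 11 (mod 30).
x ≡ 11 × 14 = 154 ≡ 4 (mod 30).
Check: 11 × 4 = 44 ≡ 14 (mod 30).
Unique solution: x ≡ 4 (mod 30)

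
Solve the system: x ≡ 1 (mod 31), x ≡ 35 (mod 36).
683

Using Chinese Remainder Theorem:
M = 31 × 36 = 1116
M1 = 36, M2 = 31
y1 = 36^(-1) mod 31 = 25
y2 = 31^(-1) mod 36 = 7
x = (1×36×25 + 35×31×7) mod 1116 = 683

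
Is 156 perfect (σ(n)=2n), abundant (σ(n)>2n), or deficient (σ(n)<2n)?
abundant

Proper divisors of 156: sum = 1 + 2 + 3 + 4 + 6 + 12 + 13 + 26 + 39 + 52 + 78 = 236
Since 236 > 156, 156 is abundant.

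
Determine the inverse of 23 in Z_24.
23

gcd(23, 24) = 1, so the inverse exists.
Extended Euclidean algorithm on (24, 23):
24 = 1 × 23 + 1  ⟹  1 = (1)·24 + (-1)·23
So (-1)·23 ≡ 1 (mod 24), i.e. 23^(-1) ≡ -1 ≡ 23 (mod 24).
Check: 23 × 23 = 529 ≡ 1 (mod 24)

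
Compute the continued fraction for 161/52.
[3; 10, 2, 2]

Euclidean algorithm steps:
161 = 3 × 52 + 5
52 = 10 × 5 + 2
5 = 2 × 2 + 1
2 = 2 × 1 + 0
Continued fraction: [3; 10, 2, 2]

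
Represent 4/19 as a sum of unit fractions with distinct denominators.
1/5 + 1/95

Greedy algorithm:
4/19: ceiling(19/4) = 5, use 1/5
1/95: ceiling(95/1) = 95, use 1/95
Result: 4/19 = 1/5 + 1/95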